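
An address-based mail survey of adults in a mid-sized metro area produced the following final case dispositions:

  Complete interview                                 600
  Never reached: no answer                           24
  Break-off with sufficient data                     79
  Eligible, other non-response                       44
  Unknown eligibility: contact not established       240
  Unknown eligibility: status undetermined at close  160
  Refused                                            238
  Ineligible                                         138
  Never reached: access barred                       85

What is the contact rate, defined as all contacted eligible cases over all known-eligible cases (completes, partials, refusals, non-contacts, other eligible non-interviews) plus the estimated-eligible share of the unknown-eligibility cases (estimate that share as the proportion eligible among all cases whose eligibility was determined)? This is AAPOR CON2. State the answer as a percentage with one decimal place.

Never reached = 24 + 85 = 109
Unknown eligibility = 240 + 160 = 400
Numerator: 600 + 79 + 238 + 44 = 961
Known eligible: 600 + 79 + 238 + 109 + 44 = 1070
e = 1070 / (1070 + 138) = 1070 / 1208 = 0.8858
Estimated eligible among unknowns: 0.8858 × 400 = 354.32
Denominator: 1070 + 354.32 = 1424.32
CON2 = 961 / 1424.32 = 0.6747

67.5%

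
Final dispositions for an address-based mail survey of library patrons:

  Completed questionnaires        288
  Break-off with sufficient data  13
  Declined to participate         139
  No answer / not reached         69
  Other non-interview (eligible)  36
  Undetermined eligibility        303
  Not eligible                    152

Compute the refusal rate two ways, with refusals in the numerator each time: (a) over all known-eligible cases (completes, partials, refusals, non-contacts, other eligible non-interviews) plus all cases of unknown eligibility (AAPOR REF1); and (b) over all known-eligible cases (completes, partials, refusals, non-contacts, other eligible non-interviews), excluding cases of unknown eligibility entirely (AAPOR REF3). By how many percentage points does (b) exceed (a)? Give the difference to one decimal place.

9.1

Num = 139
Denom = 288 + 13 + 139 + 69 + 36 + 303 = 848
REF1 = 139 / 848 = 0.1639
Denom = 288 + 13 + 139 + 69 + 36 = 545
REF3 = 139 / 545 = 0.2550
Difference = 25.50 − 16.39 = 9.11 percentage points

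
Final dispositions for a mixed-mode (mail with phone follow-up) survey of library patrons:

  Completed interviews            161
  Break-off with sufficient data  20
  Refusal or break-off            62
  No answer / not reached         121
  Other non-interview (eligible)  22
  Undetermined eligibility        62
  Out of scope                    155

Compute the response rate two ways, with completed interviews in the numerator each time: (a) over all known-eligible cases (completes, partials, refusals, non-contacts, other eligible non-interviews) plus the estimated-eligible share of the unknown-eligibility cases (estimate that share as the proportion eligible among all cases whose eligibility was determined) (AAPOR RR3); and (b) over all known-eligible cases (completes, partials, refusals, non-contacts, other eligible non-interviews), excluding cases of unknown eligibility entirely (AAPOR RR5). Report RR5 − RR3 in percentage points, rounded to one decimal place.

4.3

Numerator = 161
Known eligible = 161 + 20 + 62 + 121 + 22 = 386
e = 386 / (386 + 155) = 386 / 541 = 0.7135
e × U = 0.7135 × 62 = 44.24
Denom = 386 + 44.24 = 430.24
RR3 = 161 / 430.24 = 0.3742
Denom = 161 + 20 + 62 + 121 + 22 = 386
RR5 = 161 / 386 = 0.4171
Difference = 41.71 − 37.42 = 4.29 percentage points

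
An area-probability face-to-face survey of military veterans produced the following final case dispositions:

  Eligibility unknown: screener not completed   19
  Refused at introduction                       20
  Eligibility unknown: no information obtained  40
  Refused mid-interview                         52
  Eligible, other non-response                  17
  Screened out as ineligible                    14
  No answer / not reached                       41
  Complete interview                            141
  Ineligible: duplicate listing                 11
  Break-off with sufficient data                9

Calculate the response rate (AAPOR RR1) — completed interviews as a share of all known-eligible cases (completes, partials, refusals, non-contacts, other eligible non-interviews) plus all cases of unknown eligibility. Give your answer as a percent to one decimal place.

41.6%

Refusal or break-off = 20 + 52 = 72
Eligibility not determined = 19 + 40 = 59
Screened out, ineligible = 14 + 11 = 25
Top → 141
Denom → 141 + 9 + 72 + 41 + 17 + 59 = 339
RR1 = 141 / 339 = 0.4159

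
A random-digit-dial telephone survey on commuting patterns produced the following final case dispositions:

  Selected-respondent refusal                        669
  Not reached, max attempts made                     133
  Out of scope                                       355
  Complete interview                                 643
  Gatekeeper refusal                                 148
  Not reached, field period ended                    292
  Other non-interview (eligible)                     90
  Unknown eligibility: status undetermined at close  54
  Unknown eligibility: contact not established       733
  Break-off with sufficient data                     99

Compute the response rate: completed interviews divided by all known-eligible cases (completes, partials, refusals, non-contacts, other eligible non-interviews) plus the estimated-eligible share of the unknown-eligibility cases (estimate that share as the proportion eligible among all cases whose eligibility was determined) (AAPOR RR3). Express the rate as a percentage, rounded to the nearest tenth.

Refused = 148 + 669 = 817
Non-contacts = 292 + 133 = 425
Undetermined eligibility = 733 + 54 = 787
Numerator = 643
Determined eligible = 643 + 99 + 817 + 425 + 90 = 2074
e = 2074 / (2074 + 355) = 2074 / 2429 = 0.8538
Estimated eligible among unknowns = 0.8538 × 787 = 671.94
Denom = 2074 + 671.94 = 2745.94
RR3 = 643 / 2745.94 = 0.2342

23.4%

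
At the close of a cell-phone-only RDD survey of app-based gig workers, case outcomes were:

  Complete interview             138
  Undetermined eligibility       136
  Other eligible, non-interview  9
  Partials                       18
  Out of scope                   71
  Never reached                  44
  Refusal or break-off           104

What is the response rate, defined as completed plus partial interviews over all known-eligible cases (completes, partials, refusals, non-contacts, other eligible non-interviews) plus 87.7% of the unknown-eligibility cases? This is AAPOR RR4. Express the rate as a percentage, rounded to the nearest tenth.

36.1%

Num → 138 + 18 = 156
Determined eligible → 138 + 18 + 104 + 44 + 9 = 313
Eligible share of unknowns → 0.8770 × 136 = 119.27
Denominator → 313 + 119.27 = 432.27
RR4 = 156 / 432.27 = 0.3609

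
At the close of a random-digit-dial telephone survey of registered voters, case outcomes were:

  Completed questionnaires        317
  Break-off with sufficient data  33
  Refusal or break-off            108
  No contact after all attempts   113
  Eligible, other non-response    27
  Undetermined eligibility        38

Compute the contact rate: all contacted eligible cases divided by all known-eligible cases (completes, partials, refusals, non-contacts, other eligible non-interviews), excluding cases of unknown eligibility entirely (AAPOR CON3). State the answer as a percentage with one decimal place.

Top: 317 + 33 + 108 + 27 = 485
Base: 317 + 33 + 108 + 113 + 27 = 598
CON3 = 485 / 598 = 0.8110

81.1%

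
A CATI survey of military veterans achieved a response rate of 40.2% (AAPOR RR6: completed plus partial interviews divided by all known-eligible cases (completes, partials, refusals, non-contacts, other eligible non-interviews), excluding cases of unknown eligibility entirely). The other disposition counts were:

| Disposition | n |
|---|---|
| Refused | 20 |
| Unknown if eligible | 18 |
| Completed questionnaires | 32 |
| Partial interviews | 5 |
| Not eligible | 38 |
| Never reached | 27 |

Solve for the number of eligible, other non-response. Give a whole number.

8

Top: 32 + 5 = 37
RR6 = 37 / D = 0.402
D = 37 / 0.402 = 92.0
Other denominator terms total 84
eligible, other non-response = 92.0 − 84 ≈ 8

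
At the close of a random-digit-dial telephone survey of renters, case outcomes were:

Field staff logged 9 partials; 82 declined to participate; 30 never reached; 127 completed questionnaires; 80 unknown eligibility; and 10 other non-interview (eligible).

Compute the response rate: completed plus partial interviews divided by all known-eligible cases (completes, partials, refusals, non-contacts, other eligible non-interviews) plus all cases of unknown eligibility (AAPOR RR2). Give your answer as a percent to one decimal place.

Numerator: 127 + 9 = 136
Base: 127 + 9 + 82 + 30 + 10 + 80 = 338
RR2 = 136 / 338 = 0.4024

40.2%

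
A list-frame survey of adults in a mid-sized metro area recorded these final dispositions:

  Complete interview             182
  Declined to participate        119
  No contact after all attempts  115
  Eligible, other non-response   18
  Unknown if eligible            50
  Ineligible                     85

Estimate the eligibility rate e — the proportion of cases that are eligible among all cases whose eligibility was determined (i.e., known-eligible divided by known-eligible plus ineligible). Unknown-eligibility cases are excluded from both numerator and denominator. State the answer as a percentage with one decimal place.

Eligible (known) → 182 + 119 + 115 + 18 = 434
e = 434 / (434 + 85) = 434 / 519 = 0.8362

83.6%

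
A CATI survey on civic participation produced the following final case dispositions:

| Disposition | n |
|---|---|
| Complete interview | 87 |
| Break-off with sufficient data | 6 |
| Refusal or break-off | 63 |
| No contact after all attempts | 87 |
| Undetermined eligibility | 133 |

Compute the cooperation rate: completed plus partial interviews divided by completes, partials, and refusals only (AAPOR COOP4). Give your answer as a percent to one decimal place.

Num = 87 + 6 = 93
Denominator = 87 + 6 + 63 = 156
COOP4 = 93 / 156 = 0.5962

59.6%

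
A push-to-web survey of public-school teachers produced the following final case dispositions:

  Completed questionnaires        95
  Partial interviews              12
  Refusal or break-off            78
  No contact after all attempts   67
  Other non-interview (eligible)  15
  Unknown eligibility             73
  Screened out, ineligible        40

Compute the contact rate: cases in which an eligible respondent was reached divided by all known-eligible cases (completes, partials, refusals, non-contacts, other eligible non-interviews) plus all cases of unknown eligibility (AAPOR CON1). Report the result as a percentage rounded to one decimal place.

Numerator: 95 + 12 + 78 + 15 = 200
Base: 95 + 12 + 78 + 67 + 15 + 73 = 340
CON1 = 200 / 340 = 0.5882

58.8%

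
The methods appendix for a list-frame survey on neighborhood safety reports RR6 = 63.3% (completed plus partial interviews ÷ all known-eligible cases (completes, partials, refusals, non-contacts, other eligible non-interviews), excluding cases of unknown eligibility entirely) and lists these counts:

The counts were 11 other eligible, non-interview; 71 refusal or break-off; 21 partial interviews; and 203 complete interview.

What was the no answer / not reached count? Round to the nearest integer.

48

Top: 203 + 21 = 224
RR6 = 224 / D = 0.633
D = 224 / 0.633 = 353.9
Rest of base = 306
no answer / not reached = 353.9 − 306 ≈ 48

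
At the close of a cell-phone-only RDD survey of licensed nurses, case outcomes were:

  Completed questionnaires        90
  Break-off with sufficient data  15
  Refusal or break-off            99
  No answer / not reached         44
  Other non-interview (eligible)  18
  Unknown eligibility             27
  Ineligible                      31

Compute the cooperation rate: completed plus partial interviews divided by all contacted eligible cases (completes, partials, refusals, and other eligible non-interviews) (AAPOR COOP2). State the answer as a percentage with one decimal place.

Num = 90 + 15 = 105
Denom = 90 + 15 + 99 + 18 = 222
COOP2 = 105 / 222 = 0.4730

47.3%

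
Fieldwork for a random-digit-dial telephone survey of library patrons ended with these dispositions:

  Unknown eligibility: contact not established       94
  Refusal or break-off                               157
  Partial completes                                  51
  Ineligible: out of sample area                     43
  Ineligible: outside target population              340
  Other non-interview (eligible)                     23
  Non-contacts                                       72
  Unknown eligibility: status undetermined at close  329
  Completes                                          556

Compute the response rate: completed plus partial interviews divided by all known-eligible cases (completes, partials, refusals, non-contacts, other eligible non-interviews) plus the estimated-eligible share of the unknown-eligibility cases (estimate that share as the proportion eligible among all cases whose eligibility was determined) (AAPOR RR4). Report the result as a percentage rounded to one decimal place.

Eligibility not determined = 94 + 329 = 423
Ineligible = 340 + 43 = 383
Top = 556 + 51 = 607
Known eligible = 556 + 51 + 157 + 72 + 23 = 859
e = 859 / (859 + 383) = 859 / 1242 = 0.6916
e × U = 0.6916 × 423 = 292.55
Denominator = 859 + 292.55 = 1151.55
RR4 = 607 / 1151.55 = 0.5271

52.7%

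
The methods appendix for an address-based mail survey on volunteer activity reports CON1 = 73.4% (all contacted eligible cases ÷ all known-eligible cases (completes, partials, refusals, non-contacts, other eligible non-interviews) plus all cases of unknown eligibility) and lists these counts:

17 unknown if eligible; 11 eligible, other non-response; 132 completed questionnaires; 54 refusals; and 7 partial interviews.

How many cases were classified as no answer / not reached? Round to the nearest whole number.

Numerator = 132 + 7 + 54 + 11 = 204
CON1 = 204 / D = 0.734
D = 204 / 0.734 = 277.9
Other denominator terms total 221
no answer / not reached = 277.9 − 221 ≈ 57

57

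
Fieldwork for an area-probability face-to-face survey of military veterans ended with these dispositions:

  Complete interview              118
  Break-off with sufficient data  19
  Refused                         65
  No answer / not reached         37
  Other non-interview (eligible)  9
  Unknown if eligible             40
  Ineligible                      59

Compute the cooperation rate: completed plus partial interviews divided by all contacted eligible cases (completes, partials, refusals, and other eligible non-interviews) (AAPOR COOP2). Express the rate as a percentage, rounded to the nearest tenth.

Numerator = 118 + 19 = 137
Denom = 118 + 19 + 65 + 9 = 211
COOP2 = 137 / 211 = 0.6493

64.9%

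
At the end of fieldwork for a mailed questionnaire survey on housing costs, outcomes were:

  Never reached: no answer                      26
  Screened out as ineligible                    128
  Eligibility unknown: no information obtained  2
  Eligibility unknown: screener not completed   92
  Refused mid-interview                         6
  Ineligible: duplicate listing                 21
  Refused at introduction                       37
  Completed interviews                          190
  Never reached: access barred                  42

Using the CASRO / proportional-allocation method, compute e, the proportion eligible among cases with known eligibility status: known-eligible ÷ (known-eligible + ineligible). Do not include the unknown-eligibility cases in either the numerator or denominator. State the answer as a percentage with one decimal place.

Declined to participate = 37 + 6 = 43
No contact after all attempts = 26 + 42 = 68
Unknown eligibility = 92 + 2 = 94
Ineligible = 128 + 21 = 149
Determined eligible: 190 + 43 + 68 = 301
e = 301 / (301 + 149) = 301 / 450 = 0.6689

66.9%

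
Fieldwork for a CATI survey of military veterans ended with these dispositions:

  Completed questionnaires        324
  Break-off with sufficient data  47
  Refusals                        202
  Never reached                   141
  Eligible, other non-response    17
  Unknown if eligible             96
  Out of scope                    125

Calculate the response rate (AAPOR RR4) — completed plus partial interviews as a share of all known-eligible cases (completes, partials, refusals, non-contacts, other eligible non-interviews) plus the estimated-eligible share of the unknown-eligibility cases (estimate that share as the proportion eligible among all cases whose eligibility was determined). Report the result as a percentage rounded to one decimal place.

45.6%

Num: 324 + 47 = 371
Determined eligible: 324 + 47 + 202 + 141 + 17 = 731
e = 731 / (731 + 125) = 731 / 856 = 0.8540
Estimated eligible among unknowns: 0.8540 × 96 = 81.98
Denominator: 731 + 81.98 = 812.98
RR4 = 371 / 812.98 = 0.4563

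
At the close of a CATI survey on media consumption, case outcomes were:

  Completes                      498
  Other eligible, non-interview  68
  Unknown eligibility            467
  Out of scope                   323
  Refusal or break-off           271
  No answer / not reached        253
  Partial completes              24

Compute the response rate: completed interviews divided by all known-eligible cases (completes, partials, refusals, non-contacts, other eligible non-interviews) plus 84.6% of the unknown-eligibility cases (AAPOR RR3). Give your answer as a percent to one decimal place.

Top = 498
Determined eligible = 498 + 24 + 271 + 253 + 68 = 1114
e × U = 0.8460 × 467 = 395.08
Denominator = 1114 + 395.08 = 1509.08
RR3 = 498 / 1509.08 = 0.3300

33.0%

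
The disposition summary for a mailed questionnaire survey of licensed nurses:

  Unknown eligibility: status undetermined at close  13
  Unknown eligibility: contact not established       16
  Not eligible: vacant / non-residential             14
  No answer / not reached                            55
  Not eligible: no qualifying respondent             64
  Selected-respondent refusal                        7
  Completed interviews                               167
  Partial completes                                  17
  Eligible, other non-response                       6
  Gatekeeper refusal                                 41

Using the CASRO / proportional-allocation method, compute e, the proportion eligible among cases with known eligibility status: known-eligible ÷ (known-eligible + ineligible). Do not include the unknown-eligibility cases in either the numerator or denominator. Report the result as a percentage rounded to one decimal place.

79.0%

Declined to participate = 41 + 7 = 48
Eligibility not determined = 16 + 13 = 29
Ineligible = 64 + 14 = 78
Eligible (known): 167 + 17 + 48 + 55 + 6 = 293
e = 293 / (293 + 78) = 293 / 371 = 0.7898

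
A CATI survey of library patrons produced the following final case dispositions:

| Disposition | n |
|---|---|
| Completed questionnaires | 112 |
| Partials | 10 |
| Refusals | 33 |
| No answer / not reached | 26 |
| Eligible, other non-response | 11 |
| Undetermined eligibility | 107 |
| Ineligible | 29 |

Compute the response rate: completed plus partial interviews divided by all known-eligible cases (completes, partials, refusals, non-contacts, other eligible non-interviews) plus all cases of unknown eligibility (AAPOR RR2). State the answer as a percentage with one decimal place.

40.8%

Top = 112 + 10 = 122
Denom = 112 + 10 + 33 + 26 + 11 + 107 = 299
RR2 = 122 / 299 = 0.4080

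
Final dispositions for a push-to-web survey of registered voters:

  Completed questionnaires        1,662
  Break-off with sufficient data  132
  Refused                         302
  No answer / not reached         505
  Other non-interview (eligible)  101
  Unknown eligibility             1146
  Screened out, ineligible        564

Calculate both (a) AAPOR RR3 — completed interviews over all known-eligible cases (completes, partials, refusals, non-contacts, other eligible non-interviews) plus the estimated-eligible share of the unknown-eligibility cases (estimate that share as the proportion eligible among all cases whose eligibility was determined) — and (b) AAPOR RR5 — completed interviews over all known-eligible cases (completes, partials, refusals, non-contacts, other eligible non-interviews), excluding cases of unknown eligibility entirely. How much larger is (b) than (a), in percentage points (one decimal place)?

Numerator → 1662
Eligible (known) → 1662 + 132 + 302 + 505 + 101 = 2702
e = 2702 / (2702 + 564) = 2702 / 3266 = 0.8273
e × U → 0.8273 × 1146 = 948.09
Denom → 2702 + 948.09 = 3650.09
RR3 = 1662 / 3650.09 = 0.4553
Denom → 1662 + 132 + 302 + 505 + 101 = 2702
RR5 = 1662 / 2702 = 0.6151
Difference = 61.51 − 45.53 = 15.98 percentage points

16.0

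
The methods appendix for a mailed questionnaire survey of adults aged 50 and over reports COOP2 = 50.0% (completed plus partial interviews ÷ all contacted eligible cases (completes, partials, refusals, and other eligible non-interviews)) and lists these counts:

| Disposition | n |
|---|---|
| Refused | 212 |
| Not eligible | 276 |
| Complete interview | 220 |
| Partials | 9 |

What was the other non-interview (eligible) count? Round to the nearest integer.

17

Top: 220 + 9 = 229
COOP2 = 229 / D = 0.500
D = 229 / 0.500 = 458.0
Remaining denominator categories sum to 441
other non-interview (eligible) = 458.0 − 441 ≈ 17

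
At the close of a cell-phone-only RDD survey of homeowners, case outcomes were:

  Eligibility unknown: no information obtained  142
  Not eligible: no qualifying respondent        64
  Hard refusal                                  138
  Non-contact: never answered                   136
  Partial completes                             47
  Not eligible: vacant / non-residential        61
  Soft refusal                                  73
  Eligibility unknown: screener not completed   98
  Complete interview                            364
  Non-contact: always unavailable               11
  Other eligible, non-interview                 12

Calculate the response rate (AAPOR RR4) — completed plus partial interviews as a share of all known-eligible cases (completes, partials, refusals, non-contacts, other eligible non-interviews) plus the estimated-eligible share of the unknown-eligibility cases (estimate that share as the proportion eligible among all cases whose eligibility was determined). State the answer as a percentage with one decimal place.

Refused = 138 + 73 = 211
Never reached = 136 + 11 = 147
Undetermined eligibility = 98 + 142 = 240
Screened out, ineligible = 64 + 61 = 125
Num → 364 + 47 = 411
Determined eligible → 364 + 47 + 211 + 147 + 12 = 781
e = 781 / (781 + 125) = 781 / 906 = 0.8620
e × U → 0.8620 × 240 = 206.88
Base → 781 + 206.88 = 987.88
RR4 = 411 / 987.88 = 0.4160

41.6%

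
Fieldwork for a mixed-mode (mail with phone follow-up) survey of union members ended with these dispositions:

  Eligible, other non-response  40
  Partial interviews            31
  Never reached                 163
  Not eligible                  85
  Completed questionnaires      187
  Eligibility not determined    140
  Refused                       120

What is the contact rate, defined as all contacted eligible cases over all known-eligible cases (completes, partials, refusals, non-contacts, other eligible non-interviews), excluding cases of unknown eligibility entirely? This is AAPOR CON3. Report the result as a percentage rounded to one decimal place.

69.9%

Num = 187 + 31 + 120 + 40 = 378
Denominator = 187 + 31 + 120 + 163 + 40 = 541
CON3 = 378 / 541 = 0.6987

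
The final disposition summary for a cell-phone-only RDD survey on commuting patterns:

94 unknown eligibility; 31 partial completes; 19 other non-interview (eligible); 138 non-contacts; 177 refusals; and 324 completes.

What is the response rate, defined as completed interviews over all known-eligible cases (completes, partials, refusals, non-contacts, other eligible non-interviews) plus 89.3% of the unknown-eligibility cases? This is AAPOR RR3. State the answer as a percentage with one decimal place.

Num → 324
Eligible (known) → 324 + 31 + 177 + 138 + 19 = 689
Eligible share of unknowns → 0.8930 × 94 = 83.94
Denom → 689 + 83.94 = 772.94
RR3 = 324 / 772.94 = 0.4192

41.9%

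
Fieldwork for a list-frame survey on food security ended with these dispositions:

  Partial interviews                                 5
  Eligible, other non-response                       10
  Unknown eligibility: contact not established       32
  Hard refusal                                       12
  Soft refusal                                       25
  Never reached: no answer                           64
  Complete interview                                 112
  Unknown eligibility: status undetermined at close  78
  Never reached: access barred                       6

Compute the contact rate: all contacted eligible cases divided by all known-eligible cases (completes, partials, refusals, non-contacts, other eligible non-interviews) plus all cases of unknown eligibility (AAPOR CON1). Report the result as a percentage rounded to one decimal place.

47.7%

Refusals = 12 + 25 = 37
Non-contacts = 64 + 6 = 70
Unknown if eligible = 32 + 78 = 110
Numerator → 112 + 5 + 37 + 10 = 164
Denominator → 112 + 5 + 37 + 70 + 10 + 110 = 344
CON1 = 164 / 344 = 0.4767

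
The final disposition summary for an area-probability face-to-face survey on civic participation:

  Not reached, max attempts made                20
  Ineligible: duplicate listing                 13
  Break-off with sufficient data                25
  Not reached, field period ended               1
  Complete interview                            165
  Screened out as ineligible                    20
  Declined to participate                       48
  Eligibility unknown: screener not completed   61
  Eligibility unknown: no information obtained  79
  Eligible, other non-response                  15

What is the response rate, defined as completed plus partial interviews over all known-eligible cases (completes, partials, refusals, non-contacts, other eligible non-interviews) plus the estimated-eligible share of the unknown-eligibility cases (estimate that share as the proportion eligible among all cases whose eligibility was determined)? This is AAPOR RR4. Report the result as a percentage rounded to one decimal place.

Never reached = 1 + 20 = 21
Undetermined eligibility = 61 + 79 = 140
Screened out, ineligible = 20 + 13 = 33
Numerator = 165 + 25 = 190
Eligible (known) = 165 + 25 + 48 + 21 + 15 = 274
e = 274 / (274 + 33) = 274 / 307 = 0.8925
Eligible share of unknowns = 0.8925 × 140 = 124.95
Denominator = 274 + 124.95 = 398.95
RR4 = 190 / 398.95 = 0.4763

47.6%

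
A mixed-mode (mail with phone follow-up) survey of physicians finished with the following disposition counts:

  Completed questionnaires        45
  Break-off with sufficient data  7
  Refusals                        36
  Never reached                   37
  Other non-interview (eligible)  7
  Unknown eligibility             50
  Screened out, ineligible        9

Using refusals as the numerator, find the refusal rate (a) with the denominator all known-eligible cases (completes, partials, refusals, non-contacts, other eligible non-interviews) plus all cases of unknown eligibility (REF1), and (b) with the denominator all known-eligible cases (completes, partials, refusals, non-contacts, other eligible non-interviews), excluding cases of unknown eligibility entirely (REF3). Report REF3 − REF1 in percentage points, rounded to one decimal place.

7.5

Num: 36
Denom: 45 + 7 + 36 + 37 + 7 + 50 = 182
REF1 = 36 / 182 = 0.1978
Denom: 45 + 7 + 36 + 37 + 7 = 132
REF3 = 36 / 132 = 0.2727
Difference = 27.27 − 19.78 = 7.49 percentage points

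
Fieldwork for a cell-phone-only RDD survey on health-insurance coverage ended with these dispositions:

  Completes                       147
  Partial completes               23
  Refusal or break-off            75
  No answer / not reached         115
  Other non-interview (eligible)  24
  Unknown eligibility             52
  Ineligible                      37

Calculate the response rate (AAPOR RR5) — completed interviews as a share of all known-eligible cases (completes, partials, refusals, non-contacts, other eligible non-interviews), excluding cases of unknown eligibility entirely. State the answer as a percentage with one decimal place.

38.3%

Num → 147
Denominator → 147 + 23 + 75 + 115 + 24 = 384
RR5 = 147 / 384 = 0.3828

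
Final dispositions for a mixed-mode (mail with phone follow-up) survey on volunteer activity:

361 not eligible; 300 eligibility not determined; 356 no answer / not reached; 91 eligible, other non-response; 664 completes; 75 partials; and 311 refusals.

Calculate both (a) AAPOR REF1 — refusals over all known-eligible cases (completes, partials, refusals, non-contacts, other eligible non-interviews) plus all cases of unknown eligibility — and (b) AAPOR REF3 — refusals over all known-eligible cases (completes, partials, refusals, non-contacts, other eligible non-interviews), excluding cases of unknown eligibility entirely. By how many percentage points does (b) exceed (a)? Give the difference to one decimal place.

3.5

Numerator → 311
Denominator → 664 + 75 + 311 + 356 + 91 + 300 = 1797
REF1 = 311 / 1797 = 0.1731
Denominator → 664 + 75 + 311 + 356 + 91 = 1497
REF3 = 311 / 1497 = 0.2077
Difference = 20.77 − 17.31 = 3.46 percentage points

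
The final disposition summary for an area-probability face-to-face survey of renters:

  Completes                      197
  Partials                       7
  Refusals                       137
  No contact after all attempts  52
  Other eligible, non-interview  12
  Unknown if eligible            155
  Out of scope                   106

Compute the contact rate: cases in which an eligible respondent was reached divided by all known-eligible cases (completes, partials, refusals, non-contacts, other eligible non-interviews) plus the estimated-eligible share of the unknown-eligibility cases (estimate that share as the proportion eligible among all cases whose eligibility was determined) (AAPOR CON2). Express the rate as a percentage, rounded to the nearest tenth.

66.9%

Num → 197 + 7 + 137 + 12 = 353
Determined eligible → 197 + 7 + 137 + 52 + 12 = 405
e = 405 / (405 + 106) = 405 / 511 = 0.7926
Estimated eligible among unknowns → 0.7926 × 155 = 122.85
Base → 405 + 122.85 = 527.85
CON2 = 353 / 527.85 = 0.6688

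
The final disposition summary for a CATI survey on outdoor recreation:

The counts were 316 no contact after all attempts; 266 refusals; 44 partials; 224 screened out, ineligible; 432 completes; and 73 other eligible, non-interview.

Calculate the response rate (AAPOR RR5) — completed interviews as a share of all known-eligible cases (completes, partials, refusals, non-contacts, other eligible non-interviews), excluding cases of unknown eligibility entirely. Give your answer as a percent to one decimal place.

Top: 432
Denominator: 432 + 44 + 266 + 316 + 73 = 1131
RR5 = 432 / 1131 = 0.3820

38.2%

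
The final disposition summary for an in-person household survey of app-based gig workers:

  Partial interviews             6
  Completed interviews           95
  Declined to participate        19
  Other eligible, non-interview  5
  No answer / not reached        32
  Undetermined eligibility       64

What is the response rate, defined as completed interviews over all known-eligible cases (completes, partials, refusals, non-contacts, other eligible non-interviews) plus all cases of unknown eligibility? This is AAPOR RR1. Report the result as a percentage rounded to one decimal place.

Numerator → 95
Base → 95 + 6 + 19 + 32 + 5 + 64 = 221
RR1 = 95 / 221 = 0.4299

43.0%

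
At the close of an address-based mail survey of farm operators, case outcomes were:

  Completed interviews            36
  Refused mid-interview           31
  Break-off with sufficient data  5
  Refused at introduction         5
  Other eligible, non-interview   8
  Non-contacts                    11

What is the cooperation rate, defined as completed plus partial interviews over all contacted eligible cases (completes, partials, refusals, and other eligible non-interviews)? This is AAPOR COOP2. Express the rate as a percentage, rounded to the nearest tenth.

Declined to participate = 5 + 31 = 36
Num → 36 + 5 = 41
Denom → 36 + 5 + 36 + 8 = 85
COOP2 = 41 / 85 = 0.4824

48.2%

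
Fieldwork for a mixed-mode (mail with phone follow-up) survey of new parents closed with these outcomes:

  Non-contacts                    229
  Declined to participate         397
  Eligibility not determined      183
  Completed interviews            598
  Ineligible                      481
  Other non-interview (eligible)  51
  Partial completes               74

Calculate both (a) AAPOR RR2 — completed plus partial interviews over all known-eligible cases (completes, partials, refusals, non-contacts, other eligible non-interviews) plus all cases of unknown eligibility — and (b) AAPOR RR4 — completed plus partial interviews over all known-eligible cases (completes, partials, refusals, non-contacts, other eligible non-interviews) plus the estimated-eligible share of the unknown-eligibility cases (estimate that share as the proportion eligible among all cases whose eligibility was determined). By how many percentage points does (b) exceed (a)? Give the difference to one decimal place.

1.4

Numerator: 598 + 74 = 672
Denom: 598 + 74 + 397 + 229 + 51 + 183 = 1532
RR2 = 672 / 1532 = 0.4386
Known eligible: 598 + 74 + 397 + 229 + 51 = 1349
e = 1349 / (1349 + 481) = 1349 / 1830 = 0.7372
Eligible share of unknowns: 0.7372 × 183 = 134.91
Denom: 1349 + 134.91 = 1483.91
RR4 = 672 / 1483.91 = 0.4529
Difference = 45.29 − 43.86 = 1.43 percentage points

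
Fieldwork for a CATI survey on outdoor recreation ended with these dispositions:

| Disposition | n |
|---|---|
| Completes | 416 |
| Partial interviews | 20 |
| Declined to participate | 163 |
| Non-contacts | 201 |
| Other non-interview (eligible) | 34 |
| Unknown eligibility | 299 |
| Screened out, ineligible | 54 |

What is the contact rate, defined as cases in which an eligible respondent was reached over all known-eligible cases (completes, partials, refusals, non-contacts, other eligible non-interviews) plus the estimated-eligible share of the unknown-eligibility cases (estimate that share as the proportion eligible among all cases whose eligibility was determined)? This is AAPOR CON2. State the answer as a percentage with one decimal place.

56.8%

Top: 416 + 20 + 163 + 34 = 633
Determined eligible: 416 + 20 + 163 + 201 + 34 = 834
e = 834 / (834 + 54) = 834 / 888 = 0.9392
e × U: 0.9392 × 299 = 280.82
Denominator: 834 + 280.82 = 1114.82
CON2 = 633 / 1114.82 = 0.5678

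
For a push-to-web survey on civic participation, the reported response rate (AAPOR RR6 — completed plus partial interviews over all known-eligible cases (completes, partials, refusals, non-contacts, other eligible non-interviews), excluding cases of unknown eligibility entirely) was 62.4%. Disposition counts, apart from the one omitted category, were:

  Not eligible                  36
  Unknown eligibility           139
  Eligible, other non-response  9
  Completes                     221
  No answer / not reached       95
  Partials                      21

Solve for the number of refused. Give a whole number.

42

Numerator: 221 + 21 = 242
RR6 = 242 / D = 0.624
D = 242 / 0.624 = 387.8
Other denominator terms total 346
refused = 387.8 − 346 ≈ 42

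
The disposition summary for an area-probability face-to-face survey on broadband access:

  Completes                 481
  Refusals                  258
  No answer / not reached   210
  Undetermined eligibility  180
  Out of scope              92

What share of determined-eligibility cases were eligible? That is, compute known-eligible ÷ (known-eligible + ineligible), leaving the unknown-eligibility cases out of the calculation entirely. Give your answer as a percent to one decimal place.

91.2%

Determined eligible → 481 + 258 + 210 = 949
e = 949 / (949 + 92) = 949 / 1041 = 0.9116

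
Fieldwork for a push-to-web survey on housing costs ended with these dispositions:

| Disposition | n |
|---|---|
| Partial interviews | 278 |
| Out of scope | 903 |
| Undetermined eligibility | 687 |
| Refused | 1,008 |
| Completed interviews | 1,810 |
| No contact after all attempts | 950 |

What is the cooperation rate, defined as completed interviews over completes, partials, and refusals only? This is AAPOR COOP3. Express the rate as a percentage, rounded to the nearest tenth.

58.5%

Top → 1810
Base → 1810 + 278 + 1008 = 3096
COOP3 = 1810 / 3096 = 0.5846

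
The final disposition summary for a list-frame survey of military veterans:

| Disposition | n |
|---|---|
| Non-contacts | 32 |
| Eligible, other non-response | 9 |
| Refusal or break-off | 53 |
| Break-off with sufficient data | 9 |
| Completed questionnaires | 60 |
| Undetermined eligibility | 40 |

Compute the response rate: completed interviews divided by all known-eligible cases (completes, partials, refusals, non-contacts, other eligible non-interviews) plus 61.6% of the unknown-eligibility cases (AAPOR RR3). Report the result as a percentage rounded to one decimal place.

32.0%

Numerator = 60
Known eligible = 60 + 9 + 53 + 32 + 9 = 163
e × U = 0.6160 × 40 = 24.64
Base = 163 + 24.64 = 187.64
RR3 = 60 / 187.64 = 0.3198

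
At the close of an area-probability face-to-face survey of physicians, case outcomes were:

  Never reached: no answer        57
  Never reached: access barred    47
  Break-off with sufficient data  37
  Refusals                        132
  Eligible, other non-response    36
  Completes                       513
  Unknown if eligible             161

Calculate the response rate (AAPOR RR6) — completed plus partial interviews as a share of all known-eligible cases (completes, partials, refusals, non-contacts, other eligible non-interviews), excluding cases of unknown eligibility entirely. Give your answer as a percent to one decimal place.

66.9%

Never reached = 57 + 47 = 104
Numerator → 513 + 37 = 550
Base → 513 + 37 + 132 + 104 + 36 = 822
RR6 = 550 / 822 = 0.6691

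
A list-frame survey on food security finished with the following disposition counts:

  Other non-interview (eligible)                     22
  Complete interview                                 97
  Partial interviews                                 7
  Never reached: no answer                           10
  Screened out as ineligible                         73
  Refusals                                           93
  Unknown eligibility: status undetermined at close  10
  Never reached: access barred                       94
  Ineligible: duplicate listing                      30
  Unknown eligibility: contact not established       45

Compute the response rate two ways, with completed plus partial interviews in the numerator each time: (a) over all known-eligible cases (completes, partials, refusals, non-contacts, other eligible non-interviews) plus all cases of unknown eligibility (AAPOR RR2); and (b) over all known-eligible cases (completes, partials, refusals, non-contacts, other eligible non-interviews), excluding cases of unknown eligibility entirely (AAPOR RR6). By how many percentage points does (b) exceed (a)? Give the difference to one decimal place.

4.7

No contact after all attempts = 10 + 94 = 104
Unknown eligibility = 45 + 10 = 55
Out of scope = 73 + 30 = 103
Num = 97 + 7 = 104
Denominator = 97 + 7 + 93 + 104 + 22 + 55 = 378
RR2 = 104 / 378 = 0.2751
Denominator = 97 + 7 + 93 + 104 + 22 = 323
RR6 = 104 / 323 = 0.3220
Difference = 32.20 − 27.51 = 4.69 percentage points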